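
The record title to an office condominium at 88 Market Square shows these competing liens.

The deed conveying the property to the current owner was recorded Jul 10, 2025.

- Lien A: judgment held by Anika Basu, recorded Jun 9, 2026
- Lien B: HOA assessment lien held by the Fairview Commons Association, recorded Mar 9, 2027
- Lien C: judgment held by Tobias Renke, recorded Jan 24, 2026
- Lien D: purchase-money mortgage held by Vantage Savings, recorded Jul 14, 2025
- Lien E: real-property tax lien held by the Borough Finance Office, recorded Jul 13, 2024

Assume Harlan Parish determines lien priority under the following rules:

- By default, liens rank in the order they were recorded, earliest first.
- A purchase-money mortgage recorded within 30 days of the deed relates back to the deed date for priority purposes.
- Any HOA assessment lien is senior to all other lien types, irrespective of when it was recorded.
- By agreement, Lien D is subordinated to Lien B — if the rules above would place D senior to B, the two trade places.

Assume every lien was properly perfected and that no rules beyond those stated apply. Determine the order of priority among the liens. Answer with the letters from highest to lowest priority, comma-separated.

Effective dates after the stated exceptions: D was recorded within the 30-day window, so its effective date is the deed date Jul 10, 2025.
B is an HOA assessment lien and takes priority over every other lien.
Among the remaining liens, by effective date: E (Jul 13, 2024), D (Jul 10, 2025), C (Jan 24, 2026), A (Jun 9, 2026).
D is already junior to B, so the subordination agreement changes nothing.

B, E, D, C, A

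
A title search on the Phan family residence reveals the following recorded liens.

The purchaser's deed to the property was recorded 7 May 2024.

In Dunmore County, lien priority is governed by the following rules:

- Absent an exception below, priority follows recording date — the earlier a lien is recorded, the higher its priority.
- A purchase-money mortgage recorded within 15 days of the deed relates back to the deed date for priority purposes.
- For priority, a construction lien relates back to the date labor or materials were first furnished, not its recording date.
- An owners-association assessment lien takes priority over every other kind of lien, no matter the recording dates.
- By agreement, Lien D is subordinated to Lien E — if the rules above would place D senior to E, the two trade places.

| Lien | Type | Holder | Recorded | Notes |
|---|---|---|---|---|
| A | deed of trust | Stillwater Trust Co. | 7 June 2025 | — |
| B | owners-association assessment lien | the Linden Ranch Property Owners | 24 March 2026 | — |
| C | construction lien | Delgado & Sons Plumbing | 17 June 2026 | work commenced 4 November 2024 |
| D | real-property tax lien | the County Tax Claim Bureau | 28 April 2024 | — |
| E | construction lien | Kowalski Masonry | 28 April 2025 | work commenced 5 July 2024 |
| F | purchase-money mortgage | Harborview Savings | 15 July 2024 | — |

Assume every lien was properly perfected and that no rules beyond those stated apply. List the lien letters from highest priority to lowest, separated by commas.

First, effective dates: C relates back to 4 November 2024 (work commenced); E relates back to 5 July 2024 (work commenced); F missed the 15-day window (69 days after the deed), so its recording date stands.
B, as an owners-association assessment lien, has superpriority and ranks first.
Ordering the rest by effective date: D (28 April 2024), E (5 July 2024), F (15 July 2024), C (4 November 2024), A (7 June 2025).
The subordination applies — D was senior to E — so D and E swap.

B, E, D, F, C, A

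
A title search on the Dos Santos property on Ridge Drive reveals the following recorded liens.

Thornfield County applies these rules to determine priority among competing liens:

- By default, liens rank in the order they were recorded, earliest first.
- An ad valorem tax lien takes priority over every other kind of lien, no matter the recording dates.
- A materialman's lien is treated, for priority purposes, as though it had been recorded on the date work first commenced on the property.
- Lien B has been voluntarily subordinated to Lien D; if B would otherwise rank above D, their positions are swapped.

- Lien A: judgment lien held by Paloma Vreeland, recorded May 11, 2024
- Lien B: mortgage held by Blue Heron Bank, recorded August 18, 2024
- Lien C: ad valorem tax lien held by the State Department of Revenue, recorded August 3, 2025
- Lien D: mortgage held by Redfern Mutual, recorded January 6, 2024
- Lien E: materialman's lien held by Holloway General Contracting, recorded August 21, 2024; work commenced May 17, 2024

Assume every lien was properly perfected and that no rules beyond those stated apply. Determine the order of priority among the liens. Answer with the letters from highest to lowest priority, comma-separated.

Adjusting effective dates: E relates back to May 17, 2024 (work commenced).
C is an ad valorem tax lien and takes priority over every other lien.
Ordering the rest by effective date: D (January 6, 2024), A (May 11, 2024), E (May 17, 2024), B (August 18, 2024).
Since B is not senior to D, the subordination leaves the order unchanged.

C, D, A, E, B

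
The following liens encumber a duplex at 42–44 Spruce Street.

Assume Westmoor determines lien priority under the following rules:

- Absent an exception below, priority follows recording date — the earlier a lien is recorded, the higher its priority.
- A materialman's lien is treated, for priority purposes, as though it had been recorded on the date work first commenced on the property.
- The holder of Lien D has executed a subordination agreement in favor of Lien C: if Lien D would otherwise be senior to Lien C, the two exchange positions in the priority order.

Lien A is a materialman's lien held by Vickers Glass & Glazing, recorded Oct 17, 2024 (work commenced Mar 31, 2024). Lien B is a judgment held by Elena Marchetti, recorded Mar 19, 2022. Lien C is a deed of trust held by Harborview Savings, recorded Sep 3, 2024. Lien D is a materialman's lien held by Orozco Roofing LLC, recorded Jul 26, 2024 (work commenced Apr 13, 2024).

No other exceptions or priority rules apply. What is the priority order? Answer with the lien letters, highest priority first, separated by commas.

B, A, C, D

First, effective dates: A is treated as recorded Mar 31, 2024, the work-commencement date; D's effective date is Apr 13, 2024, when work began.
Sorted by effective date: B (Mar 19, 2022), A (Mar 31, 2024), D (Apr 13, 2024), C (Sep 3, 2024).
The subordination applies — D was senior to C — so D and C swap.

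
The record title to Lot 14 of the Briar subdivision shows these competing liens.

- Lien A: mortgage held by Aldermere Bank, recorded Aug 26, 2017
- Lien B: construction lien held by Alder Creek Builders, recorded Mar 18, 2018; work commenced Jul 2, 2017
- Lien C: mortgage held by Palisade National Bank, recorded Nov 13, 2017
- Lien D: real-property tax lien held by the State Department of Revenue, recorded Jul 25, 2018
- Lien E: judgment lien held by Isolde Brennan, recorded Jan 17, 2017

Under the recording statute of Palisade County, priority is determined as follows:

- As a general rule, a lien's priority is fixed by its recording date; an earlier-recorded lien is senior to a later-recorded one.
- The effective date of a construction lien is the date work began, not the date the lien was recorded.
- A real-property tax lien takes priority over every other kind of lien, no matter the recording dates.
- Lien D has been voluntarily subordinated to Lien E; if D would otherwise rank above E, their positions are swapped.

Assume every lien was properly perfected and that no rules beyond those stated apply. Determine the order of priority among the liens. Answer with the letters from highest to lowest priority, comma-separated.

E, D, B, A, C

Effective dates after the stated exceptions: B's effective date is Jul 2, 2017, when work began.
D is a real-property tax lien, so it outranks all other liens regardless of date.
Among the remaining liens, by effective date: E (Jan 17, 2017), B (Jul 2, 2017), A (Aug 26, 2017), C (Nov 13, 2017).
The subordination applies — D was senior to E — so D and E swap.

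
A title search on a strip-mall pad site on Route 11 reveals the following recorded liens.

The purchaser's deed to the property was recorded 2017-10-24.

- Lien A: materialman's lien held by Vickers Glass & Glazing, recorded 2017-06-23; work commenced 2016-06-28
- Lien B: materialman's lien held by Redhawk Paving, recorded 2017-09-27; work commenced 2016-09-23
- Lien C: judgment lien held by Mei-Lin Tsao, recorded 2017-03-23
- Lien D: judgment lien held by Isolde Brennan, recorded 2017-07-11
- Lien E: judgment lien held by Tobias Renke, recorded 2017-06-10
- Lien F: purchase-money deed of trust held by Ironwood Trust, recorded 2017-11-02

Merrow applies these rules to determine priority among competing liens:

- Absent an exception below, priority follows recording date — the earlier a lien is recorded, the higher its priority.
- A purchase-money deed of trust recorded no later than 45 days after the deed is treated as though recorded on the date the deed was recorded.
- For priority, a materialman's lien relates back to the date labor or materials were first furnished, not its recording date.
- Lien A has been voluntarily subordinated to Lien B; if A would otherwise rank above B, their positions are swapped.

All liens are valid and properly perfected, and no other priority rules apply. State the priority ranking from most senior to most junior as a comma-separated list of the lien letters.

Effective dates: A relates back to 2016-06-28 (work commenced); B relates back to 2016-09-23 (work commenced); F relates back to the deed date 2017-10-24.
By effective date: A (2016-06-28), B (2016-09-23), C (2017-03-23), E (2017-06-10), D (2017-07-11), F (2017-10-24).
Because A would otherwise rank above B, the subordination swaps them.

B, A, C, E, D, F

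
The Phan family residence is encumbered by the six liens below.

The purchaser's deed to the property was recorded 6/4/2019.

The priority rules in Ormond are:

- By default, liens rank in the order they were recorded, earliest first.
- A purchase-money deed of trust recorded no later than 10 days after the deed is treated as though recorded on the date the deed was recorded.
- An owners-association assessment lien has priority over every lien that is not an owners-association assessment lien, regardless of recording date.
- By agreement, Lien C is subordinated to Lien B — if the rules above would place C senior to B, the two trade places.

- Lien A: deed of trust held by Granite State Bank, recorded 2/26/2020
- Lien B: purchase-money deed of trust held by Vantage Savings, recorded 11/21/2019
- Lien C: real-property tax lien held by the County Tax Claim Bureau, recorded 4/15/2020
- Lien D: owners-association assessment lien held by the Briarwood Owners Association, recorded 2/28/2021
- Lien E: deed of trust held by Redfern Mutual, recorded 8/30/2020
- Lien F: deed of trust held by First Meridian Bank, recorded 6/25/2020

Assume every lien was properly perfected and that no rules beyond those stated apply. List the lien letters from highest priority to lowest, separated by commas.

Effective dates: B was recorded 170 days after the deed — beyond 10 days — so no relation-back applies.
D is an owners-association assessment lien and takes priority over every other lien.
Remaining liens by effective date: B (11/21/2019), A (2/26/2020), C (4/15/2020), F (6/25/2020), E (8/30/2020).
C already ranks below B; the subordination has no effect.

D, B, A, C, F, E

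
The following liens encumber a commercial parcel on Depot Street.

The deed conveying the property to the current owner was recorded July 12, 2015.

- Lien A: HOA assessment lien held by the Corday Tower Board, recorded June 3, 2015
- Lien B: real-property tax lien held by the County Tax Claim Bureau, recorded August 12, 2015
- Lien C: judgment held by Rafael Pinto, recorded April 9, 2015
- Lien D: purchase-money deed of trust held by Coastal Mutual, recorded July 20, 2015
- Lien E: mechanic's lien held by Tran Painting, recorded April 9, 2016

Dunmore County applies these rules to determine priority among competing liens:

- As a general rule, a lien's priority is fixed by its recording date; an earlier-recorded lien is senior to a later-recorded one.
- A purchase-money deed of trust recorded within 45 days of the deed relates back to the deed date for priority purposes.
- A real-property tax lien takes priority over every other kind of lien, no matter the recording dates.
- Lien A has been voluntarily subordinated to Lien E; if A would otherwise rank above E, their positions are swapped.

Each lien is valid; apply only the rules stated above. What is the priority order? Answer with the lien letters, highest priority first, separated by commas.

B, C, E, D, A

Adjusting effective dates: D relates back to the deed date July 12, 2015.
B is a real-property tax lien and takes priority over every other lien.
Among the remaining liens, by effective date: C (April 9, 2015), A (June 3, 2015), D (July 12, 2015), E (April 9, 2016).
The subordination applies — A was senior to E — so A and E swap.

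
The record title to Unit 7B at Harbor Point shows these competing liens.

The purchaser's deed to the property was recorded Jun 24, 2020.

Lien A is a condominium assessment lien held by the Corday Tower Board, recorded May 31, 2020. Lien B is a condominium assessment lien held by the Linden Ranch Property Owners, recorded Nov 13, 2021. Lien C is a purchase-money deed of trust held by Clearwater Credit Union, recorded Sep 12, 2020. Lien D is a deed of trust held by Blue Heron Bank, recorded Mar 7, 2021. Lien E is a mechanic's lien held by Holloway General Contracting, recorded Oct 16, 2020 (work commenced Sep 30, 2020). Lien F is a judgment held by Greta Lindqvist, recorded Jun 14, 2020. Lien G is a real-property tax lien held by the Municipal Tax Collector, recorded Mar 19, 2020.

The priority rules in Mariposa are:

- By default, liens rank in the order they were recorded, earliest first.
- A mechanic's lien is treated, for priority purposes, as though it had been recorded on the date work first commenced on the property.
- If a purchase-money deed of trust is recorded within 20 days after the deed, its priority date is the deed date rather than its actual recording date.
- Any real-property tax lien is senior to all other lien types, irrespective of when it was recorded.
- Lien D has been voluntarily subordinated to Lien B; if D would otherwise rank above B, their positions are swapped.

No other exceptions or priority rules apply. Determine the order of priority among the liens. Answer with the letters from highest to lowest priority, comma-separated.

G, A, F, C, E, B, D

Effective dates: C was recorded 80 days after the deed, outside the 20-day window, so it keeps its recording date; E is treated as recorded Sep 30, 2020, the work-commencement date.
As a real-property tax lien, G is senior to every other lien.
Among the remaining liens, by effective date: A (May 31, 2020), F (Jun 14, 2020), C (Sep 12, 2020), E (Sep 30, 2020), D (Mar 7, 2021), B (Nov 13, 2021).
D is senior to B before the subordination, so the two trade places.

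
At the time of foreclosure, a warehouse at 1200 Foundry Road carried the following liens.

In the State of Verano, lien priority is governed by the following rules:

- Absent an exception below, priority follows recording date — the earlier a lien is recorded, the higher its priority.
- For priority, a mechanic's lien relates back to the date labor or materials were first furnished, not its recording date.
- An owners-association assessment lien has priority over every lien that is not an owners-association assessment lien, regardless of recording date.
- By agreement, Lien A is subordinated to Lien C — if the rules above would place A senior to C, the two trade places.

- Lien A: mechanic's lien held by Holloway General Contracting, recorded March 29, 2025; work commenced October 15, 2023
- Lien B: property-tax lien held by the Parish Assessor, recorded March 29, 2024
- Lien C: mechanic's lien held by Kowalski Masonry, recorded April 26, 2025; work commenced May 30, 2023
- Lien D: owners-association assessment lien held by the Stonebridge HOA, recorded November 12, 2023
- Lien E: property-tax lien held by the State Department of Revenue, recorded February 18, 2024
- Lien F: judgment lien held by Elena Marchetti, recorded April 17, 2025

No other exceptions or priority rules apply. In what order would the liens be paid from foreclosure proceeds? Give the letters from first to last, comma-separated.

Effective dates after the stated exceptions: A is treated as recorded October 15, 2023, the work-commencement date; C is treated as recorded May 30, 2023, the work-commencement date.
D is an owners-association assessment lien and takes priority over every other lien.
Remaining liens by effective date: C (May 30, 2023), A (October 15, 2023), E (February 18, 2024), B (March 29, 2024), F (April 17, 2025).
A is already junior to C, so the subordination agreement changes nothing.

D, C, A, E, B, F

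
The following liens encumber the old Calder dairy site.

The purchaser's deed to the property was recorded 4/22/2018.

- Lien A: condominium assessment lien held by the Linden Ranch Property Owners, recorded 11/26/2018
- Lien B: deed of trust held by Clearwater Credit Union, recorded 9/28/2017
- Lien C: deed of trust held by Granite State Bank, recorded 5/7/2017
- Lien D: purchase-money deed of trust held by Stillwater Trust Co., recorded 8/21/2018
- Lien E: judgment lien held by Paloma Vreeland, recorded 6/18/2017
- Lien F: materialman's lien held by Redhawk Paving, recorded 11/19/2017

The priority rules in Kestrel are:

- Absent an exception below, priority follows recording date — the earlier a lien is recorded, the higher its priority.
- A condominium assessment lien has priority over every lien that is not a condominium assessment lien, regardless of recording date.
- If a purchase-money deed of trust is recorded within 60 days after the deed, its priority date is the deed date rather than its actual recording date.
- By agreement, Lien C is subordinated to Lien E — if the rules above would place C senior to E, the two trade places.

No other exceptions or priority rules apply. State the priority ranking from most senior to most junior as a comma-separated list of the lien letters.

A, E, C, B, F, D

Adjusting effective dates: D was recorded 121 days after the deed, outside the 60-day window, so it keeps its recording date.
A is a condominium assessment lien and takes priority over every other lien.
Ordering the rest by effective date: C (5/7/2017), E (6/18/2017), B (9/28/2017), F (11/19/2017), D (8/21/2018).
C is senior to E before the subordination, so the two trade places.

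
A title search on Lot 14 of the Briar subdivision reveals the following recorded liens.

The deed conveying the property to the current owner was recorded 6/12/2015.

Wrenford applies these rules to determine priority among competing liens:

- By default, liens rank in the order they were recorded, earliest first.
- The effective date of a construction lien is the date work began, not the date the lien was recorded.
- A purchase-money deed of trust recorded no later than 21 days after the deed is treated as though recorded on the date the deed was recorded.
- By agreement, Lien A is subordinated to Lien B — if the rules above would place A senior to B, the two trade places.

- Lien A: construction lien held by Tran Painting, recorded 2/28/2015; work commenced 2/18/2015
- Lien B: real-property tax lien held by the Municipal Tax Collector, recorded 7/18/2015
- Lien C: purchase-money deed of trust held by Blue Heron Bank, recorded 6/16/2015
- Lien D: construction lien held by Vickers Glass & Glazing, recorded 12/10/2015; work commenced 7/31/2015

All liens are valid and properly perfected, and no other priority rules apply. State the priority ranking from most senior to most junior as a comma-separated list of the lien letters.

B, C, A, D

Adjusting effective dates: A is treated as recorded 2/18/2015, the work-commencement date; C relates back to the deed date 6/12/2015; D is treated as recorded 7/31/2015, the work-commencement date.
Sorted by effective date: A (2/18/2015), C (6/12/2015), B (7/18/2015), D (7/31/2015).
The subordination applies — A was senior to B — so A and B swap.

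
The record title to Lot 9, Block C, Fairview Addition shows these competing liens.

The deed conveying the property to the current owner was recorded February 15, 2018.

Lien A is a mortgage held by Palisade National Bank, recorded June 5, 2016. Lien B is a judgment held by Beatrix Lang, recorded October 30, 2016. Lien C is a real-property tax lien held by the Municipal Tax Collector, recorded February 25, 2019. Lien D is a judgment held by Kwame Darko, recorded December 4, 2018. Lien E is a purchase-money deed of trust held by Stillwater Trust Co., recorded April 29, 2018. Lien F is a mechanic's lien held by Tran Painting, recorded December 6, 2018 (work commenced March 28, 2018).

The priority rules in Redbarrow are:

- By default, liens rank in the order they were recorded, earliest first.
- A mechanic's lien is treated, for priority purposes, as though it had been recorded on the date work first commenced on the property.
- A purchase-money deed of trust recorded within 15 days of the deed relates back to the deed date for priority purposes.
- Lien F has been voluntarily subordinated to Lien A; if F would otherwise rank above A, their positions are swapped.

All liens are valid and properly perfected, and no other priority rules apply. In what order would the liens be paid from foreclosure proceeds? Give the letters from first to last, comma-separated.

A, B, F, E, D, C

Adjusting effective dates: E missed the 15-day window (73 days after the deed), so its recording date stands; F is treated as recorded March 28, 2018, the work-commencement date.
By effective date: A (June 5, 2016), B (October 30, 2016), F (March 28, 2018), E (April 29, 2018), D (December 4, 2018), C (February 25, 2019).
Since F is not senior to A, the subordination leaves the order unchanged.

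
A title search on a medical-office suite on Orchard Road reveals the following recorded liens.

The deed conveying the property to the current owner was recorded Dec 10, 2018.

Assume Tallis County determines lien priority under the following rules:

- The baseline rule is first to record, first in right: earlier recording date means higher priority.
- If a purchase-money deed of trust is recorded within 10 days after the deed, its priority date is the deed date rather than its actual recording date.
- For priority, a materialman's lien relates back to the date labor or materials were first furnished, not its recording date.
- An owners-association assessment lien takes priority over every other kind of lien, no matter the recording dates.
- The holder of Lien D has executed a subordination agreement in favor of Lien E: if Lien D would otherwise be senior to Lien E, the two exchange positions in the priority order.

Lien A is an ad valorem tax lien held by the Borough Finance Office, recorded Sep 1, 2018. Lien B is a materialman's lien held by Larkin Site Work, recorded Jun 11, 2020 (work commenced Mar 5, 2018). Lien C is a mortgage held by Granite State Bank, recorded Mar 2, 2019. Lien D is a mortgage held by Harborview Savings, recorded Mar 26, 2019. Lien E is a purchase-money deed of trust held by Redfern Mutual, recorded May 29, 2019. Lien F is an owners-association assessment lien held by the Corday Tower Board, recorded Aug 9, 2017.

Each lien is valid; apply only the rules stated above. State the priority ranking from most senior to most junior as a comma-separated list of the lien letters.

F, B, A, C, E, D

Effective dates: B is treated as recorded Mar 5, 2018, the work-commencement date; E missed the 10-day window (170 days after the deed), so its recording date stands.
F, as an owners-association assessment lien, has superpriority and ranks first.
Among the remaining liens, by effective date: B (Mar 5, 2018), A (Sep 1, 2018), C (Mar 2, 2019), D (Mar 26, 2019), E (May 29, 2019).
The subordination applies — D was senior to E — so D and E swap.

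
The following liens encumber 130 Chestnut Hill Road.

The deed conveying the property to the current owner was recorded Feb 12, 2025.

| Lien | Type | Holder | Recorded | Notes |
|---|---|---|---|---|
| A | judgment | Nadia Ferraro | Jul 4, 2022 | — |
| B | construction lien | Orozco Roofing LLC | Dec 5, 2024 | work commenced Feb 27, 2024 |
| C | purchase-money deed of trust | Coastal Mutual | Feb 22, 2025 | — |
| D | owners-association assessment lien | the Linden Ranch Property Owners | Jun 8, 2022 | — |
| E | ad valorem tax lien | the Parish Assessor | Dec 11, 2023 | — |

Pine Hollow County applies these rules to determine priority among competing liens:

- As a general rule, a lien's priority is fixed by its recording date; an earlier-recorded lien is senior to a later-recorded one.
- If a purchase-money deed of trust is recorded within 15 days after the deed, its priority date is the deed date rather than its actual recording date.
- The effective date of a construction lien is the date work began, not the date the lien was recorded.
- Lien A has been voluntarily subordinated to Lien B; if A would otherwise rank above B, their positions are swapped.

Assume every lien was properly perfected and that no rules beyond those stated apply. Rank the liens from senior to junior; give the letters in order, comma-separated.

D, B, E, A, C

Effective dates: B's effective date is Feb 27, 2024, when work began; C's effective date is the deed date, Feb 12, 2025.
By effective date, earliest first: D (Jun 8, 2022), A (Jul 4, 2022), E (Dec 11, 2023), B (Feb 27, 2024), C (Feb 12, 2025).
Because A would otherwise rank above B, the subordination swaps them.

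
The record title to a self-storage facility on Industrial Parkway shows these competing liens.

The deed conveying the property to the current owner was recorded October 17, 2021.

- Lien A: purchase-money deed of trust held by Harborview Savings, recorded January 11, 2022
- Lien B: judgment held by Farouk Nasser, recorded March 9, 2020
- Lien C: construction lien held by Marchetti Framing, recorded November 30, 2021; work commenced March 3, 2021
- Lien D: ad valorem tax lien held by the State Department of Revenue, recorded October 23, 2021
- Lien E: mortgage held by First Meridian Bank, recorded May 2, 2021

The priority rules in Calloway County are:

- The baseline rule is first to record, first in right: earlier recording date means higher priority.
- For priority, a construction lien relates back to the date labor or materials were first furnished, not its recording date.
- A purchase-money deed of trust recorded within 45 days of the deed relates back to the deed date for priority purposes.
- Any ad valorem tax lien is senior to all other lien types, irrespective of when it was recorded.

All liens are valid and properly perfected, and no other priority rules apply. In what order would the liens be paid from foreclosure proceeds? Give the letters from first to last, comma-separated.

D, B, C, E, A

Effective dates after the stated exceptions: A was recorded 86 days after the deed — beyond 45 days — so no relation-back applies; C's effective date is March 3, 2021, when work began.
D is an ad valorem tax lien, so it outranks all other liens regardless of date.
The other liens, earliest effective date first: B (March 9, 2020), C (March 3, 2021), E (May 2, 2021), A (January 11, 2022).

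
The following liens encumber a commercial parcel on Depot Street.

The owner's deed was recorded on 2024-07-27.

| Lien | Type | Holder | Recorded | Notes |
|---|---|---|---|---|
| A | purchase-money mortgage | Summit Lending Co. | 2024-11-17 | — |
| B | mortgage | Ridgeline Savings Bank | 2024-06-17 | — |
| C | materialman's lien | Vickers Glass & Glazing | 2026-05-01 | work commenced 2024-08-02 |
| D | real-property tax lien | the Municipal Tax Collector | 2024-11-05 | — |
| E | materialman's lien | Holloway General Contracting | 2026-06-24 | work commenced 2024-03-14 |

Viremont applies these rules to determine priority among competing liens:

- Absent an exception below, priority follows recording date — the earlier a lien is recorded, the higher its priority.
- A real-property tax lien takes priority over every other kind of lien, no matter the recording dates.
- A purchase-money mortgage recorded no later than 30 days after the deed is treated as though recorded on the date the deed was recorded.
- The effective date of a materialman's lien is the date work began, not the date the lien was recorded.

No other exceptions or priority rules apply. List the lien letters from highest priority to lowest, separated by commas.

D, E, B, C, A

First, effective dates: A was recorded 113 days after the deed — beyond 30 days — so no relation-back applies; C is treated as recorded 2024-08-02, the work-commencement date; E relates back to 2024-03-14 (work commenced).
D is a real-property tax lien and takes priority over every other lien.
Remaining liens by effective date: E (2024-03-14), B (2024-06-17), C (2024-08-02), A (2024-11-17).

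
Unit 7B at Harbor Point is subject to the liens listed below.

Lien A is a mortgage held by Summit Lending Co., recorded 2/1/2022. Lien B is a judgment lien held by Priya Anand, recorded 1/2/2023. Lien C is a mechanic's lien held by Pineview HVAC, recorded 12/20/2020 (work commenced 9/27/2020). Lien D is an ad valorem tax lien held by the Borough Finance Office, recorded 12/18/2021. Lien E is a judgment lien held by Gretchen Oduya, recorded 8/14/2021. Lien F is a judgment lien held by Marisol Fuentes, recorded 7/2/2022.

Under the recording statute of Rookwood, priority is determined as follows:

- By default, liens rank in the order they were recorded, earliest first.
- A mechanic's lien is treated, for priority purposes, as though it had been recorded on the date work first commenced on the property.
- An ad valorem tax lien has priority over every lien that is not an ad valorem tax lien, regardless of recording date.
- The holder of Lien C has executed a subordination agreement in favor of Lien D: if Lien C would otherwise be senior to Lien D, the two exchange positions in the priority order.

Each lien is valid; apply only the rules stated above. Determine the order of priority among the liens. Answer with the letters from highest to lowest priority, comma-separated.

First, effective dates: C is treated as recorded 9/27/2020, the work-commencement date.
D is an ad valorem tax lien and takes priority over every other lien.
The other liens, earliest effective date first: C (9/27/2020), E (8/14/2021), A (2/1/2022), F (7/2/2022), B (1/2/2023).
C is already junior to D, so the subordination agreement changes nothing.

D, C, E, A, F, B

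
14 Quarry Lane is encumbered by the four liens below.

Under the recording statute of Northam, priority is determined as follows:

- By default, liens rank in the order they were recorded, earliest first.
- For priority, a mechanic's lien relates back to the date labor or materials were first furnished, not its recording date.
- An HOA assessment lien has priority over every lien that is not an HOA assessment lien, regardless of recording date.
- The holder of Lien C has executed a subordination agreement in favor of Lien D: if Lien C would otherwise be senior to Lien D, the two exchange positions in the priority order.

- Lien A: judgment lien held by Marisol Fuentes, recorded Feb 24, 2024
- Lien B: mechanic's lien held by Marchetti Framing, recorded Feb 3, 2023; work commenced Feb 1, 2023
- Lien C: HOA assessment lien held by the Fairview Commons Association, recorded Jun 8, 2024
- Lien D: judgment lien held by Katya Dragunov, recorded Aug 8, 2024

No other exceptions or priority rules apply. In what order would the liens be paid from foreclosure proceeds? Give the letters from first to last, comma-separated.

D, B, A, C

Effective dates after the stated exceptions: B's effective date is Feb 1, 2023, when work began.
C is an HOA assessment lien, so it outranks all other liens regardless of date.
Ordering the rest by effective date: B (Feb 1, 2023), A (Feb 24, 2024), D (Aug 8, 2024).
C would otherwise be senior to D, so under the subordination agreement C and D exchange positions.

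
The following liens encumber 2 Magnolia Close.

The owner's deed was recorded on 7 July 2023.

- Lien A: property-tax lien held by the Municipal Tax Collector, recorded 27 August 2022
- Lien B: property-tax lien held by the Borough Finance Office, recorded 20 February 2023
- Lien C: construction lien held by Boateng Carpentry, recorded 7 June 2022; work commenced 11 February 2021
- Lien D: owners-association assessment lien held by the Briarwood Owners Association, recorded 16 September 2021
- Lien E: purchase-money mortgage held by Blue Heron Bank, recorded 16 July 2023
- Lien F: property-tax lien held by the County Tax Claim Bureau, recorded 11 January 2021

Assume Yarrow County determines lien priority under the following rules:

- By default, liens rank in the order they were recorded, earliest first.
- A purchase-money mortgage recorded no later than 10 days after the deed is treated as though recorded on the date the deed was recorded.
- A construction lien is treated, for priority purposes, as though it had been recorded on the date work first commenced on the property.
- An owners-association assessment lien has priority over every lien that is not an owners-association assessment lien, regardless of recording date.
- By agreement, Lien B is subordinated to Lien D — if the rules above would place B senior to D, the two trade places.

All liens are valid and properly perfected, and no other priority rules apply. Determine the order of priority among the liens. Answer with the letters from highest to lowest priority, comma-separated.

D, F, C, A, B, E

Adjusting effective dates: C relates back to 11 February 2021 (work commenced); E was recorded within the 10-day window, so its effective date is the deed date 7 July 2023.
D is an owners-association assessment lien and takes priority over every other lien.
Among the remaining liens, by effective date: F (11 January 2021), C (11 February 2021), A (27 August 2022), B (20 February 2023), E (7 July 2023).
Since B is not senior to D, the subordination leaves the order unchanged.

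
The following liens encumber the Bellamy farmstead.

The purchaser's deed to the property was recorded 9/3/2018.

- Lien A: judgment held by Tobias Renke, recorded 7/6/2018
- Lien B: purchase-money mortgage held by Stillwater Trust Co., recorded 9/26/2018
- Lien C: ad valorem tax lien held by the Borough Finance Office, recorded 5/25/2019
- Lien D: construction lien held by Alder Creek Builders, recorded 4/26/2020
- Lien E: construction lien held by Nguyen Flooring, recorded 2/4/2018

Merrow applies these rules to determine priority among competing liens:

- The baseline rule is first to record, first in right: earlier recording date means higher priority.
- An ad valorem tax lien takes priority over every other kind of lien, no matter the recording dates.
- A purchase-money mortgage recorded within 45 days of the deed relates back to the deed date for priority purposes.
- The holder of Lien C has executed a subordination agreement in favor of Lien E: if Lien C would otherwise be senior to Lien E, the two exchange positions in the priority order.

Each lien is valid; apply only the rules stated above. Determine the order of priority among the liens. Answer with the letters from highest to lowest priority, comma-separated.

Effective dates: B relates back to the deed date 9/3/2018.
C, as an ad valorem tax lien, has superpriority and ranks first.
Ordering the rest by effective date: E (2/4/2018), A (7/6/2018), B (9/3/2018), D (4/26/2020).
C is senior to E before the subordination, so the two trade places.

E, C, A, B, D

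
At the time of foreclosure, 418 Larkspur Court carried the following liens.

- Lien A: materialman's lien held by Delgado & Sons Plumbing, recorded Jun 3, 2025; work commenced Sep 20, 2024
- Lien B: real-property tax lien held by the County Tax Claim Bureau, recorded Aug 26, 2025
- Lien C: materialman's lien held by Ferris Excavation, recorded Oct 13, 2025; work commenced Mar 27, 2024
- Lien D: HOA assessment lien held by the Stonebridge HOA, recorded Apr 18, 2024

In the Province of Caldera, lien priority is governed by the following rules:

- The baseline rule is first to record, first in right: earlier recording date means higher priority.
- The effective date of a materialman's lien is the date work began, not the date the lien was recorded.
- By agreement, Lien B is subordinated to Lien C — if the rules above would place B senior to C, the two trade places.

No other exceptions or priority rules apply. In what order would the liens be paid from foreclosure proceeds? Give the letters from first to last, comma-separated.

Effective dates: A's effective date is Sep 20, 2024, when work began; C is treated as recorded Mar 27, 2024, the work-commencement date.
By effective date, earliest first: C (Mar 27, 2024), D (Apr 18, 2024), A (Sep 20, 2024), B (Aug 26, 2025).
B is already junior to C, so the subordination agreement changes nothing.

C, D, A, B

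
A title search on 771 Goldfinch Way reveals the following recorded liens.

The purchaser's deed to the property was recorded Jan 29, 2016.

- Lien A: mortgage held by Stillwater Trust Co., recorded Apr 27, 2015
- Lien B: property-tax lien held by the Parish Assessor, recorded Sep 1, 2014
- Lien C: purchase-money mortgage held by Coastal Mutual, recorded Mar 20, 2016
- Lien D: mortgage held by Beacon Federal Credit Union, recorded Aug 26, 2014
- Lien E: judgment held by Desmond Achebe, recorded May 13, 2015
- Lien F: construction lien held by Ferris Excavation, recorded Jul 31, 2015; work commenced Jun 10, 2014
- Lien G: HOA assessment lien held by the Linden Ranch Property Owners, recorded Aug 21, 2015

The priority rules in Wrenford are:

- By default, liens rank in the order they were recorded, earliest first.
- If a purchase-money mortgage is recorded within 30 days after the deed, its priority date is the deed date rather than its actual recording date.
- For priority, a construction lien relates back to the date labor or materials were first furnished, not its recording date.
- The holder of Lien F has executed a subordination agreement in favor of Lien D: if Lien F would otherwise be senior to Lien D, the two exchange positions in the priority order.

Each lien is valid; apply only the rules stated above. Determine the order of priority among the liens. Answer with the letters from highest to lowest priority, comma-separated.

D, F, B, A, E, G, C

Effective dates: C was recorded 51 days after the deed — beyond 30 days — so no relation-back applies; F's effective date is Jun 10, 2014, when work began.
Ordering by effective date: F (Jun 10, 2014), D (Aug 26, 2014), B (Sep 1, 2014), A (Apr 27, 2015), E (May 13, 2015), G (Aug 21, 2015), C (Mar 20, 2016).
The subordination applies — F was senior to D — so F and D swap.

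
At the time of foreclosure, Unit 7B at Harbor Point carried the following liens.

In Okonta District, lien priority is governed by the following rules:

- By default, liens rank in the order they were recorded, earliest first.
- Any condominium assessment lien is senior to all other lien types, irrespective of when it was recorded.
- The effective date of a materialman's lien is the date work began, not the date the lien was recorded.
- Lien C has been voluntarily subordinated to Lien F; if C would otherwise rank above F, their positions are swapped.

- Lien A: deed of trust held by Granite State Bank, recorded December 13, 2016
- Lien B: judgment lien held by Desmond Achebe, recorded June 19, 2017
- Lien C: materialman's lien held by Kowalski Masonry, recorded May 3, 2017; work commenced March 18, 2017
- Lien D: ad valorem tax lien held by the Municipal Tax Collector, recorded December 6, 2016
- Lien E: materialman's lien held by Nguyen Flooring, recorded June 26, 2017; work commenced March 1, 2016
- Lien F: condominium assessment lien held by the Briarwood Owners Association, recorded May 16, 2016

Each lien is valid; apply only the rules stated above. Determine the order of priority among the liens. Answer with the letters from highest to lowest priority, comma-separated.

First, effective dates: C relates back to March 18, 2017 (work commenced); E relates back to March 1, 2016 (work commenced).
As a condominium assessment lien, F is senior to every other lien.
The other liens, earliest effective date first: E (March 1, 2016), D (December 6, 2016), A (December 13, 2016), C (March 18, 2017), B (June 19, 2017).
C already ranks below F; the subordination has no effect.

F, E, D, A, C, B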